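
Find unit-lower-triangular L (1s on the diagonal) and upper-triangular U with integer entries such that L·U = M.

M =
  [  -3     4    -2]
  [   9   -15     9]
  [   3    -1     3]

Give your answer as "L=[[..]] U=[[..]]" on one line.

  r1 -= -3·r0 → [0,-3,3]
  r2 -= -1·r0 → [0,3,1]
  r2 -= -1·r1 → [0,0,4]

L=[[1,0,0],[-3,1,0],[-1,-1,1]] U=[[-3,4,-2],[0,-3,3],[0,0,4]]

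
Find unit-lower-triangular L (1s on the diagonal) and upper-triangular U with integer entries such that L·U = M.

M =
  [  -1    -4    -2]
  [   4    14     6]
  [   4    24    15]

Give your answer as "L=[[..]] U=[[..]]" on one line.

  R1 -= -4·R0 → [0,-2,-2]
  R2 -= -4·R0 → [0,8,7]
  R2 -= -4·R1 → [0,0,-1]

L=[[1,0,0],[-4,1,0],[-4,-4,1]] U=[[-1,-4,-2],[0,-2,-2],[0,0,-1]]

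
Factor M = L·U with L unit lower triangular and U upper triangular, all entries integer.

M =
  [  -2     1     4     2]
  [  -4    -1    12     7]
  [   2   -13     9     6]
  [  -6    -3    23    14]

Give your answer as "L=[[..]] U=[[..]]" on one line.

L=[[1,0,0,0],[2,1,0,0],[-1,4,1,0],[3,2,-1,1]] U=[[-2,1,4,2],[0,-3,4,3],[0,0,-3,-4],[0,0,0,-2]]

  r1 -= 2·r0 → [0,-3,4,3]
  r2 -= -1·r0 → [0,-12,13,8]
  r3 -= 3·r0 → [0,-6,11,8]
  r2 -= 4·r1 → [0,0,-3,-4]
  r3 -= 2·r1 → [0,0,3,2]
  r3 -= -1·r2 → [0,0,0,-2]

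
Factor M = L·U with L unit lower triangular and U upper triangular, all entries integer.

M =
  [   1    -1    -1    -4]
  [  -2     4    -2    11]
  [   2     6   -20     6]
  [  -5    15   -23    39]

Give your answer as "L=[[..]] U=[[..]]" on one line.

L=[[1,0,0,0],[-2,1,0,0],[2,4,1,0],[-5,5,4,1]] U=[[1,-1,-1,-4],[0,2,-4,3],[0,0,-2,2],[0,0,0,-4]]

  R1 -= -2·R0 → [0,2,-4,3]
  R2 -= 2·R0 → [0,8,-18,14]
  R3 -= -5·R0 → [0,10,-28,19]
  R2 -= 4·R1 → [0,0,-2,2]
  R3 -= 5·R1 → [0,0,-8,4]
  R3 -= 4·R2 → [0,0,0,-4]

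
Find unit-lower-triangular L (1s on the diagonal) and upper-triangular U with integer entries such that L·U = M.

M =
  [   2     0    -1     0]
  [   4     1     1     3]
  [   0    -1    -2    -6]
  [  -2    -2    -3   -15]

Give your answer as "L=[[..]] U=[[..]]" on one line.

  R1 -= 2·R0 → [0,1,3,3]
  R2 -= 0·R0 → [0,-1,-2,-6]
  R3 -= -1·R0 → [0,-2,-4,-15]
  R2 -= -1·R1 → [0,0,1,-3]
  R3 -= -2·R1 → [0,0,2,-9]
  R3 -= 2·R2 → [0,0,0,-3]

L=[[1,0,0,0],[2,1,0,0],[0,-1,1,0],[-1,-2,2,1]] U=[[2,0,-1,0],[0,1,3,3],[0,0,1,-3],[0,0,0,-3]]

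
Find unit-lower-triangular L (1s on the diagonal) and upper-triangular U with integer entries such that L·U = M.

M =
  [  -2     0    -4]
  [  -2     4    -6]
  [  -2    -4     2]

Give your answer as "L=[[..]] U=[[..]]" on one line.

L=[[1,0,0],[1,1,0],[1,-1,1]] U=[[-2,0,-4],[0,4,-2],[0,0,4]]

  r1 -= 1·r0 → [0,4,-2]
  r2 -= 1·r0 → [0,-4,6]
  r2 -= -1·r1 → [0,0,4]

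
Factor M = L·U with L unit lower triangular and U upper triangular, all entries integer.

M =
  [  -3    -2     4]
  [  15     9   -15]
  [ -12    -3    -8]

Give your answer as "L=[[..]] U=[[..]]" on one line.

  R1 -= -5·R0 → [0,-1,5]
  R2 -= 4·R0 → [0,5,-24]
  R2 -= -5·R1 → [0,0,1]

L=[[1,0,0],[-5,1,0],[4,-5,1]] U=[[-3,-2,4],[0,-1,5],[0,0,1]]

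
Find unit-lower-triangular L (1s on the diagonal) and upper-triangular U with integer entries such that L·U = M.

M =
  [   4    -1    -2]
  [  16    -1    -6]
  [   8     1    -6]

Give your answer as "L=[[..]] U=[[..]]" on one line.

L=[[1,0,0],[4,1,0],[2,1,1]] U=[[4,-1,-2],[0,3,2],[0,0,-4]]

  R1 -= 4·R0 → [0,3,2]
  R2 -= 2·R0 → [0,3,-2]
  R2 -= 1·R1 → [0,0,-4]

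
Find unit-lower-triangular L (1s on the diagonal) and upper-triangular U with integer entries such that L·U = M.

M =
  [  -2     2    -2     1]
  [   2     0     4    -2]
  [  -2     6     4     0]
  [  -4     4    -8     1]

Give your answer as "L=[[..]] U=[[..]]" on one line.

L=[[1,0,0,0],[-1,1,0,0],[1,2,1,0],[2,0,-2,1]] U=[[-2,2,-2,1],[0,2,2,-1],[0,0,2,1],[0,0,0,1]]

  row1 -= -1·row0 → [0,2,2,-1]
  row2 -= 1·row0 → [0,4,6,-1]
  row3 -= 2·row0 → [0,0,-4,-1]
  row2 -= 2·row1 → [0,0,2,1]
  row3 -= 0·row1 → [0,0,-4,-1]
  row3 -= -2·row2 → [0,0,0,1]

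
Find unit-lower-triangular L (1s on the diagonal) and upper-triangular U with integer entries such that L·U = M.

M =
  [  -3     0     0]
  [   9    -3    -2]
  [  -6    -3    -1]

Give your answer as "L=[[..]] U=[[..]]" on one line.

L=[[1,0,0],[-3,1,0],[2,1,1]] U=[[-3,0,0],[0,-3,-2],[0,0,1]]

  row1 -= -3·row0 → [0,-3,-2]
  row2 -= 2·row0 → [0,-3,-1]
  row2 -= 1·row1 → [0,0,1]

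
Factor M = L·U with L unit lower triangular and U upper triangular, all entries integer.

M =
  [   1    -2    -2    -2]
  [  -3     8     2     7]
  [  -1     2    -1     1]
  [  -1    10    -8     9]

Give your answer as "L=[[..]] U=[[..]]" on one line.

L=[[1,0,0,0],[-3,1,0,0],[-1,0,1,0],[-1,4,-2,1]] U=[[1,-2,-2,-2],[0,2,-4,1],[0,0,-3,-1],[0,0,0,1]]

  R1 -= -3·R0 → [0,2,-4,1]
  R2 -= -1·R0 → [0,0,-3,-1]
  R3 -= -1·R0 → [0,8,-10,7]
  R2 -= 0·R1 → [0,0,-3,-1]
  R3 -= 4·R1 → [0,0,6,3]
  R3 -= -2·R2 → [0,0,0,1]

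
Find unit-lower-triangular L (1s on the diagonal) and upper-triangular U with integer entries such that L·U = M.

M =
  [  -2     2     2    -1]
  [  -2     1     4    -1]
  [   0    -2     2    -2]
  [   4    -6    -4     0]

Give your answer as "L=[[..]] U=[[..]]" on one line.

  r1 -= 1·r0 → [0,-1,2,0]
  r2 -= 0·r0 → [0,-2,2,-2]
  r3 -= -2·r0 → [0,-2,0,-2]
  r2 -= 2·r1 → [0,0,-2,-2]
  r3 -= 2·r1 → [0,0,-4,-2]
  r3 -= 2·r2 → [0,0,0,2]

L=[[1,0,0,0],[1,1,0,0],[0,2,1,0],[-2,2,2,1]] U=[[-2,2,2,-1],[0,-1,2,0],[0,0,-2,-2],[0,0,0,2]]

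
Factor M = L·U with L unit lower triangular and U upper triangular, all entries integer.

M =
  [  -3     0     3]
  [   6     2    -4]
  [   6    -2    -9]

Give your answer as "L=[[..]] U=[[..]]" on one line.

  R1 -= -2·R0 → [0,2,2]
  R2 -= -2·R0 → [0,-2,-3]
  R2 -= -1·R1 → [0,0,-1]

L=[[1,0,0],[-2,1,0],[-2,-1,1]] U=[[-3,0,3],[0,2,2],[0,0,-1]]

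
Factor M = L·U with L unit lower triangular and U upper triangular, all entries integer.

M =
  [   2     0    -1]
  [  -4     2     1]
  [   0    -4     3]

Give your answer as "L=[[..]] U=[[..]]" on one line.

  r1 -= -2·r0 → [0,2,-1]
  r2 -= 0·r0 → [0,-4,3]
  r2 -= -2·r1 → [0,0,1]

L=[[1,0,0],[-2,1,0],[0,-2,1]] U=[[2,0,-1],[0,2,-1],[0,0,1]]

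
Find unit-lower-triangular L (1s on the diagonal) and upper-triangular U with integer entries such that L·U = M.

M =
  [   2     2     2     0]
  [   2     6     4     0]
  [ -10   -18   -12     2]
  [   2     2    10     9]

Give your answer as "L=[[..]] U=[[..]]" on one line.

  r1 -= 1·r0 → [0,4,2,0]
  r2 -= -5·r0 → [0,-8,-2,2]
  r3 -= 1·r0 → [0,0,8,9]
  r2 -= -2·r1 → [0,0,2,2]
  r3 -= 0·r1 → [0,0,8,9]
  r3 -= 4·r2 → [0,0,0,1]

L=[[1,0,0,0],[1,1,0,0],[-5,-2,1,0],[1,0,4,1]] U=[[2,2,2,0],[0,4,2,0],[0,0,2,2],[0,0,0,1]]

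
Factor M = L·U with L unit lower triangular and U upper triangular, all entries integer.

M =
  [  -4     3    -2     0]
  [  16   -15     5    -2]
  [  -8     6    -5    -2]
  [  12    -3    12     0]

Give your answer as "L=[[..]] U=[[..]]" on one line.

L=[[1,0,0,0],[-4,1,0,0],[2,0,1,0],[-3,-2,0,1]] U=[[-4,3,-2,0],[0,-3,-3,-2],[0,0,-1,-2],[0,0,0,-4]]

  R1 -= -4·R0 → [0,-3,-3,-2]
  R2 -= 2·R0 → [0,0,-1,-2]
  R3 -= -3·R0 → [0,6,6,0]
  R2 -= 0·R1 → [0,0,-1,-2]
  R3 -= -2·R1 → [0,0,0,-4]
  R3 -= 0·R2 → [0,0,0,-4]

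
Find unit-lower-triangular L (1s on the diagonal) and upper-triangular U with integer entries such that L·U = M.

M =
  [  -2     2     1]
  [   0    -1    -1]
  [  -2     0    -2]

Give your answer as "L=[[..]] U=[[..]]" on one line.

  R1 -= 0·R0 → [0,-1,-1]
  R2 -= 1·R0 → [0,-2,-3]
  R2 -= 2·R1 → [0,0,-1]

L=[[1,0,0],[0,1,0],[1,2,1]] U=[[-2,2,1],[0,-1,-1],[0,0,-1]]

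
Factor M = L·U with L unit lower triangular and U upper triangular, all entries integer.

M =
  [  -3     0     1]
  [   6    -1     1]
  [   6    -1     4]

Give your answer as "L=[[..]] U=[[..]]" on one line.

L=[[1,0,0],[-2,1,0],[-2,1,1]] U=[[-3,0,1],[0,-1,3],[0,0,3]]

  R1 -= -2·R0 → [0,-1,3]
  R2 -= -2·R0 → [0,-1,6]
  R2 -= 1·R1 → [0,0,3]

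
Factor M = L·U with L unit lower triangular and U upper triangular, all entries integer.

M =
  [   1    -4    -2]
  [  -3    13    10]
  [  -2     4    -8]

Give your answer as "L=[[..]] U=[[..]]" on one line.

  r1 -= -3·r0 → [0,1,4]
  r2 -= -2·r0 → [0,-4,-12]
  r2 -= -4·r1 → [0,0,4]

L=[[1,0,0],[-3,1,0],[-2,-4,1]] U=[[1,-4,-2],[0,1,4],[0,0,4]]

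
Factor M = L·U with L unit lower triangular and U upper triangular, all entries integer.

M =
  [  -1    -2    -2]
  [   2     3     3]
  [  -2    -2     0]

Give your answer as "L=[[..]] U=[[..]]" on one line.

  row1 -= -2·row0 → [0,-1,-1]
  row2 -= 2·row0 → [0,2,4]
  row2 -= -2·row1 → [0,0,2]

L=[[1,0,0],[-2,1,0],[2,-2,1]] U=[[-1,-2,-2],[0,-1,-1],[0,0,2]]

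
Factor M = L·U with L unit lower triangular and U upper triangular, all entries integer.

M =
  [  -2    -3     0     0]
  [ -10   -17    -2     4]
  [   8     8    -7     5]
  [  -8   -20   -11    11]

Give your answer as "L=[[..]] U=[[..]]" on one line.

  r1 -= 5·r0 → [0,-2,-2,4]
  r2 -= -4·r0 → [0,-4,-7,5]
  r3 -= 4·r0 → [0,-8,-11,11]
  r2 -= 2·r1 → [0,0,-3,-3]
  r3 -= 4·r1 → [0,0,-3,-5]
  r3 -= 1·r2 → [0,0,0,-2]

L=[[1,0,0,0],[5,1,0,0],[-4,2,1,0],[4,4,1,1]] U=[[-2,-3,0,0],[0,-2,-2,4],[0,0,-3,-3],[0,0,0,-2]]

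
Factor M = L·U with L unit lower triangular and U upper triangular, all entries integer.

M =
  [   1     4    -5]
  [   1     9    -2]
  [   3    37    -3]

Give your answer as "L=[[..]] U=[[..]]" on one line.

L=[[1,0,0],[1,1,0],[3,5,1]] U=[[1,4,-5],[0,5,3],[0,0,-3]]

  row1 -= 1·row0 → [0,5,3]
  row2 -= 3·row0 → [0,25,12]
  row2 -= 5·row1 → [0,0,-3]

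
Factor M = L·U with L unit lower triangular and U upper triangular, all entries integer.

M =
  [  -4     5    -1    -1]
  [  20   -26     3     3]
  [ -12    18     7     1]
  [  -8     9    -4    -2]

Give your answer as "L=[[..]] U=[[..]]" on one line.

L=[[1,0,0,0],[-5,1,0,0],[3,-3,1,0],[2,1,0,1]] U=[[-4,5,-1,-1],[0,-1,-2,-2],[0,0,4,-2],[0,0,0,2]]

  R1 -= -5·R0 → [0,-1,-2,-2]
  R2 -= 3·R0 → [0,3,10,4]
  R3 -= 2·R0 → [0,-1,-2,0]
  R2 -= -3·R1 → [0,0,4,-2]
  R3 -= 1·R1 → [0,0,0,2]
  R3 -= 0·R2 → [0,0,0,2]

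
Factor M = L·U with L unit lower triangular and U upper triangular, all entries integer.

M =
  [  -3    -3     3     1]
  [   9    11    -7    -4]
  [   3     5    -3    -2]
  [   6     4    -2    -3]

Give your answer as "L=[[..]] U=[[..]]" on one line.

L=[[1,0,0,0],[-3,1,0,0],[-1,1,1,0],[-2,-1,-3,1]] U=[[-3,-3,3,1],[0,2,2,-1],[0,0,-2,0],[0,0,0,-2]]

  r1 -= -3·r0 → [0,2,2,-1]
  r2 -= -1·r0 → [0,2,0,-1]
  r3 -= -2·r0 → [0,-2,4,-1]
  r2 -= 1·r1 → [0,0,-2,0]
  r3 -= -1·r1 → [0,0,6,-2]
  r3 -= -3·r2 → [0,0,0,-2]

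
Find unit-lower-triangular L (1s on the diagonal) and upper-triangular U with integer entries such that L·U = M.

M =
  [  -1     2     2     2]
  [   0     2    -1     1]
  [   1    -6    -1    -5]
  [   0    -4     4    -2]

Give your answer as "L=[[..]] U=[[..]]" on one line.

  row1 -= 0·row0 → [0,2,-1,1]
  row2 -= -1·row0 → [0,-4,1,-3]
  row3 -= 0·row0 → [0,-4,4,-2]
  row2 -= -2·row1 → [0,0,-1,-1]
  row3 -= -2·row1 → [0,0,2,0]
  row3 -= -2·row2 → [0,0,0,-2]

L=[[1,0,0,0],[0,1,0,0],[-1,-2,1,0],[0,-2,-2,1]] U=[[-1,2,2,2],[0,2,-1,1],[0,0,-1,-1],[0,0,0,-2]]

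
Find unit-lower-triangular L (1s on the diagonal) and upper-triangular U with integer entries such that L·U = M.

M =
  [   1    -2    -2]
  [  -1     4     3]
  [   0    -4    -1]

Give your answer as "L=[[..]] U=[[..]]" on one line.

  r1 -= -1·r0 → [0,2,1]
  r2 -= 0·r0 → [0,-4,-1]
  r2 -= -2·r1 → [0,0,1]

L=[[1,0,0],[-1,1,0],[0,-2,1]] U=[[1,-2,-2],[0,2,1],[0,0,1]]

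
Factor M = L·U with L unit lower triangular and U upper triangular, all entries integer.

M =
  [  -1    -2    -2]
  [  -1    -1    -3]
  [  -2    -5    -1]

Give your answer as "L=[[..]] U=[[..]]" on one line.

L=[[1,0,0],[1,1,0],[2,-1,1]] U=[[-1,-2,-2],[0,1,-1],[0,0,2]]

  row1 -= 1·row0 → [0,1,-1]
  row2 -= 2·row0 → [0,-1,3]
  row2 -= -1·row1 → [0,0,2]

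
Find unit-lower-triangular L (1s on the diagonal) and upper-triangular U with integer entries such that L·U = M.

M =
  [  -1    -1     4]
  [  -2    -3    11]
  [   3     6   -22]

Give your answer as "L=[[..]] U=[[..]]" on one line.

  row1 -= 2·row0 → [0,-1,3]
  row2 -= -3·row0 → [0,3,-10]
  row2 -= -3·row1 → [0,0,-1]

L=[[1,0,0],[2,1,0],[-3,-3,1]] U=[[-1,-1,4],[0,-1,3],[0,0,-1]]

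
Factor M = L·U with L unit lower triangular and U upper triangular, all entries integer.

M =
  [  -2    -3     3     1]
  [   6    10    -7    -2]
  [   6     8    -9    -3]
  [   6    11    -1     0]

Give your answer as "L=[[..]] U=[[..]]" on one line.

L=[[1,0,0,0],[-3,1,0,0],[-3,-1,1,0],[-3,2,2,1]] U=[[-2,-3,3,1],[0,1,2,1],[0,0,2,1],[0,0,0,-1]]

  R1 -= -3·R0 → [0,1,2,1]
  R2 -= -3·R0 → [0,-1,0,0]
  R3 -= -3·R0 → [0,2,8,3]
  R2 -= -1·R1 → [0,0,2,1]
  R3 -= 2·R1 → [0,0,4,1]
  R3 -= 2·R2 → [0,0,0,-1]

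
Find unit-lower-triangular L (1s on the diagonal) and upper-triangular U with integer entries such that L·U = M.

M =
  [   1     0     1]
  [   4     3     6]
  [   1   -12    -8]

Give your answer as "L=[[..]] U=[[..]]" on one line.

  r1 -= 4·r0 → [0,3,2]
  r2 -= 1·r0 → [0,-12,-9]
  r2 -= -4·r1 → [0,0,-1]

L=[[1,0,0],[4,1,0],[1,-4,1]] U=[[1,0,1],[0,3,2],[0,0,-1]]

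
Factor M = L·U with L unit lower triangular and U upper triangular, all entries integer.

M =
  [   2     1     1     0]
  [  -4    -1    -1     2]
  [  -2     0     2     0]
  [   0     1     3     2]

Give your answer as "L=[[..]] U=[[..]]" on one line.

  row1 -= -2·row0 → [0,1,1,2]
  row2 -= -1·row0 → [0,1,3,0]
  row3 -= 0·row0 → [0,1,3,2]
  row2 -= 1·row1 → [0,0,2,-2]
  row3 -= 1·row1 → [0,0,2,0]
  row3 -= 1·row2 → [0,0,0,2]

L=[[1,0,0,0],[-2,1,0,0],[-1,1,1,0],[0,1,1,1]] U=[[2,1,1,0],[0,1,1,2],[0,0,2,-2],[0,0,0,2]]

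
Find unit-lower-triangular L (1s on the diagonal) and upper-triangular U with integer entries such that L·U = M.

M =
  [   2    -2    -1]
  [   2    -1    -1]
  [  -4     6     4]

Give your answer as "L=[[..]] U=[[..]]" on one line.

L=[[1,0,0],[1,1,0],[-2,2,1]] U=[[2,-2,-1],[0,1,0],[0,0,2]]

  R1 -= 1·R0 → [0,1,0]
  R2 -= -2·R0 → [0,2,2]
  R2 -= 2·R1 → [0,0,2]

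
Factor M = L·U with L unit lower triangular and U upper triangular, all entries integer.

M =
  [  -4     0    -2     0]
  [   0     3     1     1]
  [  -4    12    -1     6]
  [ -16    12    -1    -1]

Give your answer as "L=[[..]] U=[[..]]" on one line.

L=[[1,0,0,0],[0,1,0,0],[1,4,1,0],[4,4,-1,1]] U=[[-4,0,-2,0],[0,3,1,1],[0,0,-3,2],[0,0,0,-3]]

  row1 -= 0·row0 → [0,3,1,1]
  row2 -= 1·row0 → [0,12,1,6]
  row3 -= 4·row0 → [0,12,7,-1]
  row2 -= 4·row1 → [0,0,-3,2]
  row3 -= 4·row1 → [0,0,3,-5]
  row3 -= -1·row2 → [0,0,0,-3]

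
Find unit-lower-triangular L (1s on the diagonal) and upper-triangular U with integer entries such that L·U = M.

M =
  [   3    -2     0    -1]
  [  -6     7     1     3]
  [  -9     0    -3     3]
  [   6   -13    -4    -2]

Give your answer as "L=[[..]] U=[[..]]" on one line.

  R1 -= -2·R0 → [0,3,1,1]
  R2 -= -3·R0 → [0,-6,-3,0]
  R3 -= 2·R0 → [0,-9,-4,0]
  R2 -= -2·R1 → [0,0,-1,2]
  R3 -= -3·R1 → [0,0,-1,3]
  R3 -= 1·R2 → [0,0,0,1]

L=[[1,0,0,0],[-2,1,0,0],[-3,-2,1,0],[2,-3,1,1]] U=[[3,-2,0,-1],[0,3,1,1],[0,0,-1,2],[0,0,0,1]]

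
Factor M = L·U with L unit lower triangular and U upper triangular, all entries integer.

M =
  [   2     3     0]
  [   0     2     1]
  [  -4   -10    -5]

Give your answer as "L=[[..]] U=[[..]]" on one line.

L=[[1,0,0],[0,1,0],[-2,-2,1]] U=[[2,3,0],[0,2,1],[0,0,-3]]

  R1 -= 0·R0 → [0,2,1]
  R2 -= -2·R0 → [0,-4,-5]
  R2 -= -2·R1 → [0,0,-3]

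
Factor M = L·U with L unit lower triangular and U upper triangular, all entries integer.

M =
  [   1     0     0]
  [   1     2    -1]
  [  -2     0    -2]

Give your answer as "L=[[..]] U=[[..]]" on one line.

L=[[1,0,0],[1,1,0],[-2,0,1]] U=[[1,0,0],[0,2,-1],[0,0,-2]]

  r1 -= 1·r0 → [0,2,-1]
  r2 -= -2·r0 → [0,0,-2]
  r2 -= 0·r1 → [0,0,-2]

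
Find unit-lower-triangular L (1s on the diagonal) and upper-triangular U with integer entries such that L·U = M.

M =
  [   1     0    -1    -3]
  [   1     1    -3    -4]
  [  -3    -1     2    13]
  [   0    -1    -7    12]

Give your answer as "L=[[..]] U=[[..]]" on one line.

L=[[1,0,0,0],[1,1,0,0],[-3,-1,1,0],[0,-1,3,1]] U=[[1,0,-1,-3],[0,1,-2,-1],[0,0,-3,3],[0,0,0,2]]

  row1 -= 1·row0 → [0,1,-2,-1]
  row2 -= -3·row0 → [0,-1,-1,4]
  row3 -= 0·row0 → [0,-1,-7,12]
  row2 -= -1·row1 → [0,0,-3,3]
  row3 -= -1·row1 → [0,0,-9,11]
  row3 -= 3·row2 → [0,0,0,2]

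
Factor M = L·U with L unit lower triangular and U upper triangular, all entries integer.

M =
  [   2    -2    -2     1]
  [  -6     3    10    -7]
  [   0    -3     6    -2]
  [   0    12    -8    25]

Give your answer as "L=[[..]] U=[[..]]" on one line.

L=[[1,0,0,0],[-3,1,0,0],[0,1,1,0],[0,-4,4,1]] U=[[2,-2,-2,1],[0,-3,4,-4],[0,0,2,2],[0,0,0,1]]

  R1 -= -3·R0 → [0,-3,4,-4]
  R2 -= 0·R0 → [0,-3,6,-2]
  R3 -= 0·R0 → [0,12,-8,25]
  R2 -= 1·R1 → [0,0,2,2]
  R3 -= -4·R1 → [0,0,8,9]
  R3 -= 4·R2 → [0,0,0,1]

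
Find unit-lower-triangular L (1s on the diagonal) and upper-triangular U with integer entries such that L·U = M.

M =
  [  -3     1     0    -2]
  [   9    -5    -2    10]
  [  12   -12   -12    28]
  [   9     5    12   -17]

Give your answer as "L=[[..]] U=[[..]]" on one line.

  row1 -= -3·row0 → [0,-2,-2,4]
  row2 -= -4·row0 → [0,-8,-12,20]
  row3 -= -3·row0 → [0,8,12,-23]
  row2 -= 4·row1 → [0,0,-4,4]
  row3 -= -4·row1 → [0,0,4,-7]
  row3 -= -1·row2 → [0,0,0,-3]

L=[[1,0,0,0],[-3,1,0,0],[-4,4,1,0],[-3,-4,-1,1]] U=[[-3,1,0,-2],[0,-2,-2,4],[0,0,-4,4],[0,0,0,-3]]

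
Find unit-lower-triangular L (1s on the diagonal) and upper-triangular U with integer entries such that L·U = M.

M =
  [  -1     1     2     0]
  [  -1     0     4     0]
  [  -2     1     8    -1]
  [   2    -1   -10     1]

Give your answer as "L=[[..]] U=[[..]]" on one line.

L=[[1,0,0,0],[1,1,0,0],[2,1,1,0],[-2,-1,-2,1]] U=[[-1,1,2,0],[0,-1,2,0],[0,0,2,-1],[0,0,0,-1]]

  R1 -= 1·R0 → [0,-1,2,0]
  R2 -= 2·R0 → [0,-1,4,-1]
  R3 -= -2·R0 → [0,1,-6,1]
  R2 -= 1·R1 → [0,0,2,-1]
  R3 -= -1·R1 → [0,0,-4,1]
  R3 -= -2·R2 → [0,0,0,-1]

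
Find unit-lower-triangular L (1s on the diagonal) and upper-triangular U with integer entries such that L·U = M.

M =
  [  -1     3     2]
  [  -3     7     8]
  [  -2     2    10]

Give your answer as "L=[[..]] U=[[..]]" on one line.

L=[[1,0,0],[3,1,0],[2,2,1]] U=[[-1,3,2],[0,-2,2],[0,0,2]]

  R1 -= 3·R0 → [0,-2,2]
  R2 -= 2·R0 → [0,-4,6]
  R2 -= 2·R1 → [0,0,2]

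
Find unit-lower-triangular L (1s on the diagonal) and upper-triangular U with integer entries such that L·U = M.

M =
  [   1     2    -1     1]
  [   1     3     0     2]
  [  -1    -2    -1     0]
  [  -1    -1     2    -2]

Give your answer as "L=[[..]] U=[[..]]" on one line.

  R1 -= 1·R0 → [0,1,1,1]
  R2 -= -1·R0 → [0,0,-2,1]
  R3 -= -1·R0 → [0,1,1,-1]
  R2 -= 0·R1 → [0,0,-2,1]
  R3 -= 1·R1 → [0,0,0,-2]
  R3 -= 0·R2 → [0,0,0,-2]

L=[[1,0,0,0],[1,1,0,0],[-1,0,1,0],[-1,1,0,1]] U=[[1,2,-1,1],[0,1,1,1],[0,0,-2,1],[0,0,0,-2]]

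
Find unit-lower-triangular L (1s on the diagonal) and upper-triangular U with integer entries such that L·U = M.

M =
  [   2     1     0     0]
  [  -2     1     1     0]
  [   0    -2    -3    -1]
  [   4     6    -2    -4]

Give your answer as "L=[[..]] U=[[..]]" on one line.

L=[[1,0,0,0],[-1,1,0,0],[0,-1,1,0],[2,2,2,1]] U=[[2,1,0,0],[0,2,1,0],[0,0,-2,-1],[0,0,0,-2]]

  row1 -= -1·row0 → [0,2,1,0]
  row2 -= 0·row0 → [0,-2,-3,-1]
  row3 -= 2·row0 → [0,4,-2,-4]
  row2 -= -1·row1 → [0,0,-2,-1]
  row3 -= 2·row1 → [0,0,-4,-4]
  row3 -= 2·row2 → [0,0,0,-2]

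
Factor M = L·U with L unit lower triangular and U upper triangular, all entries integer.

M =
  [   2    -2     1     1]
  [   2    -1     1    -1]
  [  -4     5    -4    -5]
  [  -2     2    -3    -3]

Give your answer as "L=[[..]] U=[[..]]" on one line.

L=[[1,0,0,0],[1,1,0,0],[-2,1,1,0],[-1,0,1,1]] U=[[2,-2,1,1],[0,1,0,-2],[0,0,-2,-1],[0,0,0,-1]]

  row1 -= 1·row0 → [0,1,0,-2]
  row2 -= -2·row0 → [0,1,-2,-3]
  row3 -= -1·row0 → [0,0,-2,-2]
  row2 -= 1·row1 → [0,0,-2,-1]
  row3 -= 0·row1 → [0,0,-2,-2]
  row3 -= 1·row2 → [0,0,0,-1]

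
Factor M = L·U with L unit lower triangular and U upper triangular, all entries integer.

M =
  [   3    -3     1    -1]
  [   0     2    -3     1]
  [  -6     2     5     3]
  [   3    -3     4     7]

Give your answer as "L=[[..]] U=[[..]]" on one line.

L=[[1,0,0,0],[0,1,0,0],[-2,-2,1,0],[1,0,3,1]] U=[[3,-3,1,-1],[0,2,-3,1],[0,0,1,3],[0,0,0,-1]]

  r1 -= 0·r0 → [0,2,-3,1]
  r2 -= -2·r0 → [0,-4,7,1]
  r3 -= 1·r0 → [0,0,3,8]
  r2 -= -2·r1 → [0,0,1,3]
  r3 -= 0·r1 → [0,0,3,8]
  r3 -= 3·r2 → [0,0,0,-1]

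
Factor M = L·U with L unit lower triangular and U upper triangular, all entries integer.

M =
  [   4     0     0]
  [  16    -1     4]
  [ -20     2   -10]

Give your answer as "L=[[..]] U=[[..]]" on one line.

  row1 -= 4·row0 → [0,-1,4]
  row2 -= -5·row0 → [0,2,-10]
  row2 -= -2·row1 → [0,0,-2]

L=[[1,0,0],[4,1,0],[-5,-2,1]] U=[[4,0,0],[0,-1,4],[0,0,-2]]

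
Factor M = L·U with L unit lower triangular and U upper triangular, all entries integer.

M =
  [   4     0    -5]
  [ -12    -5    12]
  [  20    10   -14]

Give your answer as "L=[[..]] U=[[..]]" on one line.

  row1 -= -3·row0 → [0,-5,-3]
  row2 -= 5·row0 → [0,10,11]
  row2 -= -2·row1 → [0,0,5]

L=[[1,0,0],[-3,1,0],[5,-2,1]] U=[[4,0,-5],[0,-5,-3],[0,0,5]]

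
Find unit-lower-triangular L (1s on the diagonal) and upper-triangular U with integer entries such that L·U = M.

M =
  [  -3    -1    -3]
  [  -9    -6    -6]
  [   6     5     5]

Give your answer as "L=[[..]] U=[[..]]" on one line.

L=[[1,0,0],[3,1,0],[-2,-1,1]] U=[[-3,-1,-3],[0,-3,3],[0,0,2]]

  R1 -= 3·R0 → [0,-3,3]
  R2 -= -2·R0 → [0,3,-1]
  R2 -= -1·R1 → [0,0,2]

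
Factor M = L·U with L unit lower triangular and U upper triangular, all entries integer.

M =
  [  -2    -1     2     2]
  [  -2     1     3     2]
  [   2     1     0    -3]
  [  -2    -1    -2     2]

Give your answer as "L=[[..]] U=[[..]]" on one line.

  r1 -= 1·r0 → [0,2,1,0]
  r2 -= -1·r0 → [0,0,2,-1]
  r3 -= 1·r0 → [0,0,-4,0]
  r2 -= 0·r1 → [0,0,2,-1]
  r3 -= 0·r1 → [0,0,-4,0]
  r3 -= -2·r2 → [0,0,0,-2]

L=[[1,0,0,0],[1,1,0,0],[-1,0,1,0],[1,0,-2,1]] U=[[-2,-1,2,2],[0,2,1,0],[0,0,2,-1],[0,0,0,-2]]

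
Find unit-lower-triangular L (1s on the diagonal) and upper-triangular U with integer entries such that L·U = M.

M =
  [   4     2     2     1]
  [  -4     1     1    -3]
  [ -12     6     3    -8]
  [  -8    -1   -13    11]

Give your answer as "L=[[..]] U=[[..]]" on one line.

  row1 -= -1·row0 → [0,3,3,-2]
  row2 -= -3·row0 → [0,12,9,-5]
  row3 -= -2·row0 → [0,3,-9,13]
  row2 -= 4·row1 → [0,0,-3,3]
  row3 -= 1·row1 → [0,0,-12,15]
  row3 -= 4·row2 → [0,0,0,3]

L=[[1,0,0,0],[-1,1,0,0],[-3,4,1,0],[-2,1,4,1]] U=[[4,2,2,1],[0,3,3,-2],[0,0,-3,3],[0,0,0,3]]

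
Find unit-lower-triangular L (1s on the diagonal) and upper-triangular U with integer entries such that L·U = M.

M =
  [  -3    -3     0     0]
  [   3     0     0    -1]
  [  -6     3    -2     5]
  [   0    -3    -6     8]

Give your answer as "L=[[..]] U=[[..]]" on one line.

  R1 -= -1·R0 → [0,-3,0,-1]
  R2 -= 2·R0 → [0,9,-2,5]
  R3 -= 0·R0 → [0,-3,-6,8]
  R2 -= -3·R1 → [0,0,-2,2]
  R3 -= 1·R1 → [0,0,-6,9]
  R3 -= 3·R2 → [0,0,0,3]

L=[[1,0,0,0],[-1,1,0,0],[2,-3,1,0],[0,1,3,1]] U=[[-3,-3,0,0],[0,-3,0,-1],[0,0,-2,2],[0,0,0,3]]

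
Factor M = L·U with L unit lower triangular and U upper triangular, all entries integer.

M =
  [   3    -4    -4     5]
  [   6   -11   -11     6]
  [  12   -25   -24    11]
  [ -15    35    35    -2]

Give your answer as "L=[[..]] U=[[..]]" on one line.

  row1 -= 2·row0 → [0,-3,-3,-4]
  row2 -= 4·row0 → [0,-9,-8,-9]
  row3 -= -5·row0 → [0,15,15,23]
  row2 -= 3·row1 → [0,0,1,3]
  row3 -= -5·row1 → [0,0,0,3]
  row3 -= 0·row2 → [0,0,0,3]

L=[[1,0,0,0],[2,1,0,0],[4,3,1,0],[-5,-5,0,1]] U=[[3,-4,-4,5],[0,-3,-3,-4],[0,0,1,3],[0,0,0,3]]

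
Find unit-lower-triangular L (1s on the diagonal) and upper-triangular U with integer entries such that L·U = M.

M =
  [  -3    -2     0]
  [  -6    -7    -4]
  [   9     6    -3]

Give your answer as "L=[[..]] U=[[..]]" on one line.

  R1 -= 2·R0 → [0,-3,-4]
  R2 -= -3·R0 → [0,0,-3]
  R2 -= 0·R1 → [0,0,-3]

L=[[1,0,0],[2,1,0],[-3,0,1]] U=[[-3,-2,0],[0,-3,-4],[0,0,-3]]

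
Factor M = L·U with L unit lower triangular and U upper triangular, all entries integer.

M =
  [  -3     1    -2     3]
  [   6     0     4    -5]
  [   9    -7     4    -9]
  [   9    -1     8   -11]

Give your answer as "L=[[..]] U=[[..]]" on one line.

  R1 -= -2·R0 → [0,2,0,1]
  R2 -= -3·R0 → [0,-4,-2,0]
  R3 -= -3·R0 → [0,2,2,-2]
  R2 -= -2·R1 → [0,0,-2,2]
  R3 -= 1·R1 → [0,0,2,-3]
  R3 -= -1·R2 → [0,0,0,-1]

L=[[1,0,0,0],[-2,1,0,0],[-3,-2,1,0],[-3,1,-1,1]] U=[[-3,1,-2,3],[0,2,0,1],[0,0,-2,2],[0,0,0,-1]]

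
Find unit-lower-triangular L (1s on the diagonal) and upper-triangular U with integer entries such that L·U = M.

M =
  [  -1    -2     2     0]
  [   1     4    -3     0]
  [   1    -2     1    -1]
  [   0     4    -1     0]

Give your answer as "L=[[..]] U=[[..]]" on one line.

  R1 -= -1·R0 → [0,2,-1,0]
  R2 -= -1·R0 → [0,-4,3,-1]
  R3 -= 0·R0 → [0,4,-1,0]
  R2 -= -2·R1 → [0,0,1,-1]
  R3 -= 2·R1 → [0,0,1,0]
  R3 -= 1·R2 → [0,0,0,1]

L=[[1,0,0,0],[-1,1,0,0],[-1,-2,1,0],[0,2,1,1]] U=[[-1,-2,2,0],[0,2,-1,0],[0,0,1,-1],[0,0,0,1]]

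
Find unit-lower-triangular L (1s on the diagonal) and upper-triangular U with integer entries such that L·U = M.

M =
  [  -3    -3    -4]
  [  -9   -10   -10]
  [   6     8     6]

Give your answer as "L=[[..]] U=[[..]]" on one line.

  row1 -= 3·row0 → [0,-1,2]
  row2 -= -2·row0 → [0,2,-2]
  row2 -= -2·row1 → [0,0,2]

L=[[1,0,0],[3,1,0],[-2,-2,1]] U=[[-3,-3,-4],[0,-1,2],[0,0,2]]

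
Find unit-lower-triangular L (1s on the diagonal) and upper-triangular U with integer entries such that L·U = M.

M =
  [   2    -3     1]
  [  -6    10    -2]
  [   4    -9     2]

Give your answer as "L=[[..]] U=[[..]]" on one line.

L=[[1,0,0],[-3,1,0],[2,-3,1]] U=[[2,-3,1],[0,1,1],[0,0,3]]

  R1 -= -3·R0 → [0,1,1]
  R2 -= 2·R0 → [0,-3,0]
  R2 -= -3·R1 → [0,0,3]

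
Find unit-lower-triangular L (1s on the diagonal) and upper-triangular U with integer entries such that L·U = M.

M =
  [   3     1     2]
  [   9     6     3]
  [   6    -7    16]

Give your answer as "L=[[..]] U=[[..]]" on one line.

L=[[1,0,0],[3,1,0],[2,-3,1]] U=[[3,1,2],[0,3,-3],[0,0,3]]

  row1 -= 3·row0 → [0,3,-3]
  row2 -= 2·row0 → [0,-9,12]
  row2 -= -3·row1 → [0,0,3]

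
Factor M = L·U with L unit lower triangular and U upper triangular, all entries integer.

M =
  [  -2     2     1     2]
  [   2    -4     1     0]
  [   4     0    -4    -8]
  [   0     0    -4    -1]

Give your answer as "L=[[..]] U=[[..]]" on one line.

L=[[1,0,0,0],[-1,1,0,0],[-2,-2,1,0],[0,0,-2,1]] U=[[-2,2,1,2],[0,-2,2,2],[0,0,2,0],[0,0,0,-1]]

  r1 -= -1·r0 → [0,-2,2,2]
  r2 -= -2·r0 → [0,4,-2,-4]
  r3 -= 0·r0 → [0,0,-4,-1]
  r2 -= -2·r1 → [0,0,2,0]
  r3 -= 0·r1 → [0,0,-4,-1]
  r3 -= -2·r2 → [0,0,0,-1]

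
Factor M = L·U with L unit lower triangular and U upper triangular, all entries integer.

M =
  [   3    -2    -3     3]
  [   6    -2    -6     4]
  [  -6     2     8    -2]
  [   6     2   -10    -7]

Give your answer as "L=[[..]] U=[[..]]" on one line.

  row1 -= 2·row0 → [0,2,0,-2]
  row2 -= -2·row0 → [0,-2,2,4]
  row3 -= 2·row0 → [0,6,-4,-13]
  row2 -= -1·row1 → [0,0,2,2]
  row3 -= 3·row1 → [0,0,-4,-7]
  row3 -= -2·row2 → [0,0,0,-3]

L=[[1,0,0,0],[2,1,0,0],[-2,-1,1,0],[2,3,-2,1]] U=[[3,-2,-3,3],[0,2,0,-2],[0,0,2,2],[0,0,0,-3]]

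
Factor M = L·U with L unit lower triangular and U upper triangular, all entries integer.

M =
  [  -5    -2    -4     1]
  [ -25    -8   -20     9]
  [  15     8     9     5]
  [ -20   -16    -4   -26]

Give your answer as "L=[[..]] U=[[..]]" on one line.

L=[[1,0,0,0],[5,1,0,0],[-3,1,1,0],[4,-4,-4,1]] U=[[-5,-2,-4,1],[0,2,0,4],[0,0,-3,4],[0,0,0,2]]

  R1 -= 5·R0 → [0,2,0,4]
  R2 -= -3·R0 → [0,2,-3,8]
  R3 -= 4·R0 → [0,-8,12,-30]
  R2 -= 1·R1 → [0,0,-3,4]
  R3 -= -4·R1 → [0,0,12,-14]
  R3 -= -4·R2 → [0,0,0,2]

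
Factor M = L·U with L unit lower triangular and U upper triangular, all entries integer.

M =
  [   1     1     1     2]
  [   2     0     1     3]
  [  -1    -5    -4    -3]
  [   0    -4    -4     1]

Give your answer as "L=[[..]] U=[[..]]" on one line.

  r1 -= 2·r0 → [0,-2,-1,-1]
  r2 -= -1·r0 → [0,-4,-3,-1]
  r3 -= 0·r0 → [0,-4,-4,1]
  r2 -= 2·r1 → [0,0,-1,1]
  r3 -= 2·r1 → [0,0,-2,3]
  r3 -= 2·r2 → [0,0,0,1]

L=[[1,0,0,0],[2,1,0,0],[-1,2,1,0],[0,2,2,1]] U=[[1,1,1,2],[0,-2,-1,-1],[0,0,-1,1],[0,0,0,1]]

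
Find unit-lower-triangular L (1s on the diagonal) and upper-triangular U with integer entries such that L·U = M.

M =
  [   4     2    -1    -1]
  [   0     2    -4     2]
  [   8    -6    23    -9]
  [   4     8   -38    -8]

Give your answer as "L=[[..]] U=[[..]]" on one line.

L=[[1,0,0,0],[0,1,0,0],[2,-5,1,0],[1,3,-5,1]] U=[[4,2,-1,-1],[0,2,-4,2],[0,0,5,3],[0,0,0,2]]

  row1 -= 0·row0 → [0,2,-4,2]
  row2 -= 2·row0 → [0,-10,25,-7]
  row3 -= 1·row0 → [0,6,-37,-7]
  row2 -= -5·row1 → [0,0,5,3]
  row3 -= 3·row1 → [0,0,-25,-13]
  row3 -= -5·row2 → [0,0,0,2]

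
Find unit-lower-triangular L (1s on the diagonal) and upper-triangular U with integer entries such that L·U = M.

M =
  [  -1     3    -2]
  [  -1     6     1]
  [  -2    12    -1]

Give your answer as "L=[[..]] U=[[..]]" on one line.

L=[[1,0,0],[1,1,0],[2,2,1]] U=[[-1,3,-2],[0,3,3],[0,0,-3]]

  R1 -= 1·R0 → [0,3,3]
  R2 -= 2·R0 → [0,6,3]
  R2 -= 2·R1 → [0,0,-3]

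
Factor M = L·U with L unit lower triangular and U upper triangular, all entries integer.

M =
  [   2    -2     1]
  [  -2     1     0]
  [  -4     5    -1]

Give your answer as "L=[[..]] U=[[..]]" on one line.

  r1 -= -1·r0 → [0,-1,1]
  r2 -= -2·r0 → [0,1,1]
  r2 -= -1·r1 → [0,0,2]

L=[[1,0,0],[-1,1,0],[-2,-1,1]] U=[[2,-2,1],[0,-1,1],[0,0,2]]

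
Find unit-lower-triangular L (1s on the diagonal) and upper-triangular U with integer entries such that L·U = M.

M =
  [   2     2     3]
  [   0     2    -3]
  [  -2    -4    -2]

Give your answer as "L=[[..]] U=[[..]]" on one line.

  row1 -= 0·row0 → [0,2,-3]
  row2 -= -1·row0 → [0,-2,1]
  row2 -= -1·row1 → [0,0,-2]

L=[[1,0,0],[0,1,0],[-1,-1,1]] U=[[2,2,3],[0,2,-3],[0,0,-2]]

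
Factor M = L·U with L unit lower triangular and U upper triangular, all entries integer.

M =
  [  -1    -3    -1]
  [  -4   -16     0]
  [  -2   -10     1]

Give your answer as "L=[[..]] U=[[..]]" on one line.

  R1 -= 4·R0 → [0,-4,4]
  R2 -= 2·R0 → [0,-4,3]
  R2 -= 1·R1 → [0,0,-1]

L=[[1,0,0],[4,1,0],[2,1,1]] U=[[-1,-3,-1],[0,-4,4],[0,0,-1]]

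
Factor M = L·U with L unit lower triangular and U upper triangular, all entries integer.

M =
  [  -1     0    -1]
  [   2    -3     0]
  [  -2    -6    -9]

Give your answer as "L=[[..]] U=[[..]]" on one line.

  r1 -= -2·r0 → [0,-3,-2]
  r2 -= 2·r0 → [0,-6,-7]
  r2 -= 2·r1 → [0,0,-3]

L=[[1,0,0],[-2,1,0],[2,2,1]] U=[[-1,0,-1],[0,-3,-2],[0,0,-3]]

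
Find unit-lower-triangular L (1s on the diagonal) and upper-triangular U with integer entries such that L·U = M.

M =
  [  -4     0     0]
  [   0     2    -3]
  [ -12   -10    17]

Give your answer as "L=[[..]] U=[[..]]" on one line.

L=[[1,0,0],[0,1,0],[3,-5,1]] U=[[-4,0,0],[0,2,-3],[0,0,2]]

  R1 -= 0·R0 → [0,2,-3]
  R2 -= 3·R0 → [0,-10,17]
  R2 -= -5·R1 → [0,0,2]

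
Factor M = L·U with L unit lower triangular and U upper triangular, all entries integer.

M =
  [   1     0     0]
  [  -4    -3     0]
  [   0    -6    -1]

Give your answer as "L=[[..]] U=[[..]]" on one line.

  row1 -= -4·row0 → [0,-3,0]
  row2 -= 0·row0 → [0,-6,-1]
  row2 -= 2·row1 → [0,0,-1]

L=[[1,0,0],[-4,1,0],[0,2,1]] U=[[1,0,0],[0,-3,0],[0,0,-1]]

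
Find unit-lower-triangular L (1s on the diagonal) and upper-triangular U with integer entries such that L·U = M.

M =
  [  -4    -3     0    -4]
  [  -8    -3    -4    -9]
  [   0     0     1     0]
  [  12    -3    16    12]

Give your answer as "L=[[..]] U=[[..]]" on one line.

L=[[1,0,0,0],[2,1,0,0],[0,0,1,0],[-3,-4,0,1]] U=[[-4,-3,0,-4],[0,3,-4,-1],[0,0,1,0],[0,0,0,-4]]

  row1 -= 2·row0 → [0,3,-4,-1]
  row2 -= 0·row0 → [0,0,1,0]
  row3 -= -3·row0 → [0,-12,16,0]
  row2 -= 0·row1 → [0,0,1,0]
  row3 -= -4·row1 → [0,0,0,-4]
  row3 -= 0·row2 → [0,0,0,-4]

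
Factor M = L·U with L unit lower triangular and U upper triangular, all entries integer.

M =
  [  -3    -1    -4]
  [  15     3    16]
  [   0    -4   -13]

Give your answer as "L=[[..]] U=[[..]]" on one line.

  R1 -= -5·R0 → [0,-2,-4]
  R2 -= 0·R0 → [0,-4,-13]
  R2 -= 2·R1 → [0,0,-5]

L=[[1,0,0],[-5,1,0],[0,2,1]] U=[[-3,-1,-4],[0,-2,-4],[0,0,-5]]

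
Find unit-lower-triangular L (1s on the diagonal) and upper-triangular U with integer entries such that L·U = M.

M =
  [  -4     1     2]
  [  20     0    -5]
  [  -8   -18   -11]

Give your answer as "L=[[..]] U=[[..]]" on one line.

  R1 -= -5·R0 → [0,5,5]
  R2 -= 2·R0 → [0,-20,-15]
  R2 -= -4·R1 → [0,0,5]

L=[[1,0,0],[-5,1,0],[2,-4,1]] U=[[-4,1,2],[0,5,5],[0,0,5]]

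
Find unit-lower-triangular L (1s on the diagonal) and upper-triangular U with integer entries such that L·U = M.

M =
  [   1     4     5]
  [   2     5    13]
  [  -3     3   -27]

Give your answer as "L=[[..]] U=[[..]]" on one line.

  row1 -= 2·row0 → [0,-3,3]
  row2 -= -3·row0 → [0,15,-12]
  row2 -= -5·row1 → [0,0,3]

L=[[1,0,0],[2,1,0],[-3,-5,1]] U=[[1,4,5],[0,-3,3],[0,0,3]]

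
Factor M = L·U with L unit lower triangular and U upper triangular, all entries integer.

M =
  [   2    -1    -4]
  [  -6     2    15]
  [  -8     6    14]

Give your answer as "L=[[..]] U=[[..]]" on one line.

  r1 -= -3·r0 → [0,-1,3]
  r2 -= -4·r0 → [0,2,-2]
  r2 -= -2·r1 → [0,0,4]

L=[[1,0,0],[-3,1,0],[-4,-2,1]] U=[[2,-1,-4],[0,-1,3],[0,0,4]]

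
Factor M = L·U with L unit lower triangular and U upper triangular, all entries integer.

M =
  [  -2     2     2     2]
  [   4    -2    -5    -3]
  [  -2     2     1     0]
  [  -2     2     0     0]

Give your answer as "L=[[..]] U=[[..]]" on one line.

  r1 -= -2·r0 → [0,2,-1,1]
  r2 -= 1·r0 → [0,0,-1,-2]
  r3 -= 1·r0 → [0,0,-2,-2]
  r2 -= 0·r1 → [0,0,-1,-2]
  r3 -= 0·r1 → [0,0,-2,-2]
  r3 -= 2·r2 → [0,0,0,2]

L=[[1,0,0,0],[-2,1,0,0],[1,0,1,0],[1,0,2,1]] U=[[-2,2,2,2],[0,2,-1,1],[0,0,-1,-2],[0,0,0,2]]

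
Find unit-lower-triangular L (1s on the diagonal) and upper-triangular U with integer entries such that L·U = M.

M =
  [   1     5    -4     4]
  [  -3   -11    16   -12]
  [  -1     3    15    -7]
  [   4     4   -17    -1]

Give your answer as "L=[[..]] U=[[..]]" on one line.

L=[[1,0,0,0],[-3,1,0,0],[-1,2,1,0],[4,-4,5,1]] U=[[1,5,-4,4],[0,4,4,0],[0,0,3,-3],[0,0,0,-2]]

  row1 -= -3·row0 → [0,4,4,0]
  row2 -= -1·row0 → [0,8,11,-3]
  row3 -= 4·row0 → [0,-16,-1,-17]
  row2 -= 2·row1 → [0,0,3,-3]
  row3 -= -4·row1 → [0,0,15,-17]
  row3 -= 5·row2 → [0,0,0,-2]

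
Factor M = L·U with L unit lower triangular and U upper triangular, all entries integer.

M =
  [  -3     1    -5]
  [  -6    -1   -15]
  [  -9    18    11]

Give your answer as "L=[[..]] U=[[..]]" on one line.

  r1 -= 2·r0 → [0,-3,-5]
  r2 -= 3·r0 → [0,15,26]
  r2 -= -5·r1 → [0,0,1]

L=[[1,0,0],[2,1,0],[3,-5,1]] U=[[-3,1,-5],[0,-3,-5],[0,0,1]]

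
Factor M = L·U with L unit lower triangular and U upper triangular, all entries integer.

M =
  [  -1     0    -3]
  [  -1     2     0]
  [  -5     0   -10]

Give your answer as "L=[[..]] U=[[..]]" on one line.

  row1 -= 1·row0 → [0,2,3]
  row2 -= 5·row0 → [0,0,5]
  row2 -= 0·row1 → [0,0,5]

L=[[1,0,0],[1,1,0],[5,0,1]] U=[[-1,0,-3],[0,2,3],[0,0,5]]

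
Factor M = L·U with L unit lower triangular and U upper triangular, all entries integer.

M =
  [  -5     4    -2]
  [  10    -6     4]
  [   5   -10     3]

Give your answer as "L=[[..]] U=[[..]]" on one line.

L=[[1,0,0],[-2,1,0],[-1,-3,1]] U=[[-5,4,-2],[0,2,0],[0,0,1]]

  R1 -= -2·R0 → [0,2,0]
  R2 -= -1·R0 → [0,-6,1]
  R2 -= -3·R1 → [0,0,1]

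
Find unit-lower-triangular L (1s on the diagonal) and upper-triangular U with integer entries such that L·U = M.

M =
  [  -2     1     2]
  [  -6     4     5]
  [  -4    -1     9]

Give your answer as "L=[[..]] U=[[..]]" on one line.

L=[[1,0,0],[3,1,0],[2,-3,1]] U=[[-2,1,2],[0,1,-1],[0,0,2]]

  R1 -= 3·R0 → [0,1,-1]
  R2 -= 2·R0 → [0,-3,5]
  R2 -= -3·R1 → [0,0,2]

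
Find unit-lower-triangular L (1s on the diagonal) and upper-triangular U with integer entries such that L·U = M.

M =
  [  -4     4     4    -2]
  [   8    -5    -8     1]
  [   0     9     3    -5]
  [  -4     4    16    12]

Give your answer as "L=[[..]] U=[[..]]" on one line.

L=[[1,0,0,0],[-2,1,0,0],[0,3,1,0],[1,0,4,1]] U=[[-4,4,4,-2],[0,3,0,-3],[0,0,3,4],[0,0,0,-2]]

  R1 -= -2·R0 → [0,3,0,-3]
  R2 -= 0·R0 → [0,9,3,-5]
  R3 -= 1·R0 → [0,0,12,14]
  R2 -= 3·R1 → [0,0,3,4]
  R3 -= 0·R1 → [0,0,12,14]
  R3 -= 4·R2 → [0,0,0,-2]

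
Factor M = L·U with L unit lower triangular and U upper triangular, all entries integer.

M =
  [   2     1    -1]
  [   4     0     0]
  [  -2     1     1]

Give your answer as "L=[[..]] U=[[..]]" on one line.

L=[[1,0,0],[2,1,0],[-1,-1,1]] U=[[2,1,-1],[0,-2,2],[0,0,2]]

  row1 -= 2·row0 → [0,-2,2]
  row2 -= -1·row0 → [0,2,0]
  row2 -= -1·row1 → [0,0,2]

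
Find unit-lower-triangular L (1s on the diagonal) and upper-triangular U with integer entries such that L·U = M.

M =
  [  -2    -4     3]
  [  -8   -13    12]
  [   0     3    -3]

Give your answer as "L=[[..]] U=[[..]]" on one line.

  R1 -= 4·R0 → [0,3,0]
  R2 -= 0·R0 → [0,3,-3]
  R2 -= 1·R1 → [0,0,-3]

L=[[1,0,0],[4,1,0],[0,1,1]] U=[[-2,-4,3],[0,3,0],[0,0,-3]]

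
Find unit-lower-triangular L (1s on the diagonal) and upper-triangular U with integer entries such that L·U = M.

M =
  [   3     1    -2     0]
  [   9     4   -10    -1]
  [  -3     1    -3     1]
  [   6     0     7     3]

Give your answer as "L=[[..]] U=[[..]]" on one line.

  R1 -= 3·R0 → [0,1,-4,-1]
  R2 -= -1·R0 → [0,2,-5,1]
  R3 -= 2·R0 → [0,-2,11,3]
  R2 -= 2·R1 → [0,0,3,3]
  R3 -= -2·R1 → [0,0,3,1]
  R3 -= 1·R2 → [0,0,0,-2]

L=[[1,0,0,0],[3,1,0,0],[-1,2,1,0],[2,-2,1,1]] U=[[3,1,-2,0],[0,1,-4,-1],[0,0,3,3],[0,0,0,-2]]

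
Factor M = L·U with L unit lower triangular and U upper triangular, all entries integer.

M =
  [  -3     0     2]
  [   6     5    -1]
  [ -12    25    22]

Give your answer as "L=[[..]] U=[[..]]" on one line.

L=[[1,0,0],[-2,1,0],[4,5,1]] U=[[-3,0,2],[0,5,3],[0,0,-1]]

  R1 -= -2·R0 → [0,5,3]
  R2 -= 4·R0 → [0,25,14]
  R2 -= 5·R1 → [0,0,-1]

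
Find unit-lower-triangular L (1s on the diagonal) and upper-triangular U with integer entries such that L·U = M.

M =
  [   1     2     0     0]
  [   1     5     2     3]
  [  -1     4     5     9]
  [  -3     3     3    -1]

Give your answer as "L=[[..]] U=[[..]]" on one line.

  R1 -= 1·R0 → [0,3,2,3]
  R2 -= -1·R0 → [0,6,5,9]
  R3 -= -3·R0 → [0,9,3,-1]
  R2 -= 2·R1 → [0,0,1,3]
  R3 -= 3·R1 → [0,0,-3,-10]
  R3 -= -3·R2 → [0,0,0,-1]

L=[[1,0,0,0],[1,1,0,0],[-1,2,1,0],[-3,3,-3,1]] U=[[1,2,0,0],[0,3,2,3],[0,0,1,3],[0,0,0,-1]]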